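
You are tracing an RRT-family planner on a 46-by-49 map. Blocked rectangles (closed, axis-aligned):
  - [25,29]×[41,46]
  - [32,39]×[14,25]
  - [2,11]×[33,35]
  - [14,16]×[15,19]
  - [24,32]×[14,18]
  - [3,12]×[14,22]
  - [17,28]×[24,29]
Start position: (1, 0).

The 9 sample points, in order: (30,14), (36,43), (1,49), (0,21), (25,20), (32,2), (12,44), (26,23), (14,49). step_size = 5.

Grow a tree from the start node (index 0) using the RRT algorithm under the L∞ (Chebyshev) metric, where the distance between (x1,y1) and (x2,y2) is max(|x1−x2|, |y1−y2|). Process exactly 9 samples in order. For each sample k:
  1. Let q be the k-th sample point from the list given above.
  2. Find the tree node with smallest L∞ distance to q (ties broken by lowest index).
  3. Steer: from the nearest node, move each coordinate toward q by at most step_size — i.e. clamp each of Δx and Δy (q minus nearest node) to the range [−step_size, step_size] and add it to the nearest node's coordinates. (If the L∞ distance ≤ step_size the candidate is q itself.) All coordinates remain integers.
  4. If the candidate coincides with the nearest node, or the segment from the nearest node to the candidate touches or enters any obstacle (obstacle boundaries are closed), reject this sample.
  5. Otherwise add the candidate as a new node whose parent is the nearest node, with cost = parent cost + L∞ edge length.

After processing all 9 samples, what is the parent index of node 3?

Parent of node 3: 2

1. q=(30,14) nearest=0 d=29 new=(6,5) → add node 1 parent=0 cost=5
2. q=(36,43) nearest=1 d=38 new=(11,10) → add node 2 parent=1 cost=10
3. q=(1,49) nearest=2 d=39 new=(6,15) → blocked by [3,12]×[14,22], reject
4. q=(0,21) nearest=2 d=11 new=(6,15) → blocked by [3,12]×[14,22], reject
5. q=(25,20) nearest=2 d=14 new=(16,15) → blocked by [14,16]×[15,19], reject
6. q=(32,2) nearest=2 d=21 new=(16,5) → add node 3 parent=2 cost=15
7. q=(12,44) nearest=2 d=34 new=(12,15) → blocked by [3,12]×[14,22], reject
8. q=(26,23) nearest=2 d=15 new=(16,15) → blocked by [14,16]×[15,19], reject
9. q=(14,49) nearest=2 d=39 new=(14,15) → blocked by [14,16]×[15,19], reject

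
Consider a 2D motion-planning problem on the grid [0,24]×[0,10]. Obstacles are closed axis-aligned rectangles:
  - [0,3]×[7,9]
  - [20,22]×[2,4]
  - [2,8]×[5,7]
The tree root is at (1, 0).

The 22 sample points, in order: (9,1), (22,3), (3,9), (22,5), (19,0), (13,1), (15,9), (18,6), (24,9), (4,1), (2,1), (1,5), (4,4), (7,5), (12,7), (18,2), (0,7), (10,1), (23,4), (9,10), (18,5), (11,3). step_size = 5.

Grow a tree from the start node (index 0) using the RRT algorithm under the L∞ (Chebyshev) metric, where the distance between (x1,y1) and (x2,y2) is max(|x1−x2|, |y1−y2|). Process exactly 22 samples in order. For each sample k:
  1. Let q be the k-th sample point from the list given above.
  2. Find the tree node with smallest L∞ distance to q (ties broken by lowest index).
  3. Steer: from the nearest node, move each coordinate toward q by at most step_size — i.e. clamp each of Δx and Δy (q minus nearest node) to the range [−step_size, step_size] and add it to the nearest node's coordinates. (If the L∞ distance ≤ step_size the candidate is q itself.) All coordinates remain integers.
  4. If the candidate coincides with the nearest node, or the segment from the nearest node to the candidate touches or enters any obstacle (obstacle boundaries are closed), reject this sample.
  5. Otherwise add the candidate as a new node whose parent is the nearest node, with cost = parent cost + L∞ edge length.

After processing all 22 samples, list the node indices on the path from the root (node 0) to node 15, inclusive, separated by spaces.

1. q=(9,1) nearest=0 d=8 new=(6,1) → add node 1 parent=0 cost=5
2. q=(22,3) nearest=1 d=16 new=(11,3) → add node 2 parent=1 cost=10
3. q=(3,9) nearest=1 d=8 new=(3,6) → blocked by [2,8]×[5,7], reject
4. q=(22,5) nearest=2 d=11 new=(16,5) → add node 3 parent=2 cost=15
5. q=(19,0) nearest=3 d=5 new=(19,0) → add node 4 parent=3 cost=20
6. q=(13,1) nearest=2 d=2 new=(13,1) → add node 5 parent=2 cost=12
7. q=(15,9) nearest=3 d=4 new=(15,9) → add node 6 parent=3 cost=19
8. q=(18,6) nearest=3 d=2 new=(18,6) → add node 7 parent=3 cost=17
9. q=(24,9) nearest=7 d=6 new=(23,9) → add node 8 parent=7 cost=22
10. q=(4,1) nearest=1 d=2 new=(4,1) → add node 9 parent=1 cost=7
11. q=(2,1) nearest=0 d=1 new=(2,1) → add node 10 parent=0 cost=1
12. q=(1,5) nearest=9 d=4 new=(1,5) → add node 11 parent=9 cost=11
13. q=(4,4) nearest=1 d=3 new=(4,4) → add node 12 parent=1 cost=8
14. q=(7,5) nearest=12 d=3 new=(7,5) → blocked by [2,8]×[5,7], reject
15. q=(12,7) nearest=6 d=3 new=(12,7) → add node 13 parent=6 cost=22
16. q=(18,2) nearest=4 d=2 new=(18,2) → add node 14 parent=4 cost=22
17. q=(0,7) nearest=11 d=2 new=(0,7) → blocked by [0,3]×[7,9], reject
18. q=(10,1) nearest=2 d=2 new=(10,1) → add node 15 parent=2 cost=12
19. q=(23,4) nearest=4 d=4 new=(23,4) → blocked by [20,22]×[2,4], reject
20. q=(9,10) nearest=13 d=3 new=(9,10) → add node 16 parent=13 cost=25
21. q=(18,5) nearest=7 d=1 new=(18,5) → add node 17 parent=7 cost=18
22. q=(11,3) nearest=2 d=0 → coincident, reject

Path: 0 1 2 15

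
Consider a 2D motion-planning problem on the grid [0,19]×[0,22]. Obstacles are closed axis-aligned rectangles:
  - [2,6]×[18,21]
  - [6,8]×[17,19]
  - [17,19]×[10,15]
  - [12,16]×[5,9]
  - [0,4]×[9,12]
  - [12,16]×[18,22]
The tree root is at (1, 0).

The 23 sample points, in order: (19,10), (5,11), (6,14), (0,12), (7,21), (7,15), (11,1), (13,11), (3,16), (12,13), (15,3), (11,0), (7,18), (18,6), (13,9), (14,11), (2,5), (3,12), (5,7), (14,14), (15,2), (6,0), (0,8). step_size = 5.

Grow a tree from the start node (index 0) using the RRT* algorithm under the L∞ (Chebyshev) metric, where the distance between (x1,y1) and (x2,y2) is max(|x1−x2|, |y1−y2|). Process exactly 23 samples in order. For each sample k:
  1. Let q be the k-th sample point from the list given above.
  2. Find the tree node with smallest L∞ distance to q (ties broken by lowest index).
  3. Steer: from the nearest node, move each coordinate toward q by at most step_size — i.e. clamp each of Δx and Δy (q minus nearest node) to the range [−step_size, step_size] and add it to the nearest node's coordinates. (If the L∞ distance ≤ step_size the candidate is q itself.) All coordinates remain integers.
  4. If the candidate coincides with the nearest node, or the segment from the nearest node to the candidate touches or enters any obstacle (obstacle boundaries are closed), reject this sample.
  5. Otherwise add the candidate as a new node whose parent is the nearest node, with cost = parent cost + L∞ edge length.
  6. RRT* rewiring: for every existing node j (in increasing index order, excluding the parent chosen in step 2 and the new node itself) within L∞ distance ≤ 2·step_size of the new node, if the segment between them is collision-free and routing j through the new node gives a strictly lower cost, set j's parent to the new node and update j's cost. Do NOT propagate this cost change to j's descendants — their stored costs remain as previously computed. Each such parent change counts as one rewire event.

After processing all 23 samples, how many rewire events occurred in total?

1. q=(19,10) nearest=0 d=18 new=(6,5) → add node 1 parent=0 cost=5
2. q=(5,11) nearest=1 d=6 new=(5,10) → add node 2 parent=1 cost=10
3. q=(6,14) nearest=2 d=4 new=(6,14) → add node 3 parent=2 cost=14
4. q=(0,12) nearest=2 d=5 new=(0,12) → blocked by [0,4]×[9,12], reject
5. q=(7,21) nearest=3 d=7 new=(7,19) → blocked by [6,8]×[17,19], reject
6. q=(7,15) nearest=3 d=1 new=(7,15) → add node 4 parent=3 cost=15
7. q=(11,1) nearest=1 d=5 new=(11,1) → add node 5 parent=1 cost=10
8. q=(13,11) nearest=4 d=6 new=(12,11) → add node 6 parent=4 cost=20
9. q=(3,16) nearest=3 d=3 new=(3,16) → add node 7 parent=3 cost=17
10. q=(12,13) nearest=6 d=2 new=(12,13) → add node 8 parent=6 cost=22
11. q=(15,3) nearest=5 d=4 new=(15,3) → add node 9 parent=5 cost=14
12. q=(11,0) nearest=5 d=1 new=(11,0) → add node 10 parent=5 cost=11
13. q=(7,18) nearest=4 d=3 new=(7,18) → blocked by [6,8]×[17,19], reject
14. q=(18,6) nearest=9 d=3 new=(18,6) → add node 11 parent=9 cost=17
15. q=(13,9) nearest=6 d=2 new=(13,9) → blocked by [12,16]×[5,9], reject
16. q=(14,11) nearest=6 d=2 new=(14,11) → add node 12 parent=6 cost=22
17. q=(2,5) nearest=1 d=4 new=(2,5) → add node 13 parent=1 cost=9; rewire 6→13 (19<20); rewire 8→13 (19<22)
18. q=(3,12) nearest=2 d=2 new=(3,12) → blocked by [0,4]×[9,12], reject
19. q=(5,7) nearest=1 d=2 new=(5,7) → add node 14 parent=1 cost=7; rewire 6→14 (14<19); rewire 8→14 (14<19); rewire 12→14 (16<22)
20. q=(14,14) nearest=8 d=2 new=(14,14) → add node 15 parent=8 cost=16
21. q=(15,2) nearest=9 d=1 new=(15,2) → add node 16 parent=9 cost=15
22. q=(6,0) nearest=0 d=5 new=(6,0) → add node 17 parent=0 cost=5; rewire 10→17 (10<11); rewire 16→17 (14<15)
23. q=(0,8) nearest=13 d=3 new=(0,8) → add node 18 parent=13 cost=12

Rewire events: 7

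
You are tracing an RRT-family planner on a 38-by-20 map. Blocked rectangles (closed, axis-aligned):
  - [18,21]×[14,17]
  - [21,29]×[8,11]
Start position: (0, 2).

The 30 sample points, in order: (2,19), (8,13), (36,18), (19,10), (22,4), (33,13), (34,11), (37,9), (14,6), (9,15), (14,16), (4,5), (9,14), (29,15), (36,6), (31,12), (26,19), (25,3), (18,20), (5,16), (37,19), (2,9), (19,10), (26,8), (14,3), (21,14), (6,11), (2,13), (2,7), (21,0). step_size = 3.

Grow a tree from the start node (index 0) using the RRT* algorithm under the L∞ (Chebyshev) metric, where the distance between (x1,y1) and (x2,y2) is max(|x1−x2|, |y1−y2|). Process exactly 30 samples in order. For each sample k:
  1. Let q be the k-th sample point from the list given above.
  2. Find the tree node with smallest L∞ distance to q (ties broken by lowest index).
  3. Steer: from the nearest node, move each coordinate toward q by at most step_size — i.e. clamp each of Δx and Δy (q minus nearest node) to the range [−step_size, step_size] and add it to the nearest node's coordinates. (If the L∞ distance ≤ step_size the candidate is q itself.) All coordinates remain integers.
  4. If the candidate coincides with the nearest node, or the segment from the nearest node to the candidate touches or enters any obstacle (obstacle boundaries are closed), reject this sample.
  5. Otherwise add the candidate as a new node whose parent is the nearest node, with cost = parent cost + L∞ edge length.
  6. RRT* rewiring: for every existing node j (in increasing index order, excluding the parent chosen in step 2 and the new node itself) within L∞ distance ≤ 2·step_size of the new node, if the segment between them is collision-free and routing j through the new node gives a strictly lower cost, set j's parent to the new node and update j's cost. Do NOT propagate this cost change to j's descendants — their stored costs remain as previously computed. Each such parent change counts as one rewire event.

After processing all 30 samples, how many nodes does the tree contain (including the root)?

1. q=(2,19) nearest=0 d=17 new=(2,5) → add node 1 parent=0 cost=3
2. q=(8,13) nearest=1 d=8 new=(5,8) → add node 2 parent=1 cost=6
3. q=(36,18) nearest=2 d=31 new=(8,11) → add node 3 parent=2 cost=9
4. q=(19,10) nearest=3 d=11 new=(11,10) → add node 4 parent=3 cost=12
5. q=(22,4) nearest=4 d=11 new=(14,7) → add node 5 parent=4 cost=15
6. q=(33,13) nearest=5 d=19 new=(17,10) → add node 6 parent=5 cost=18
7. q=(34,11) nearest=6 d=17 new=(20,11) → add node 7 parent=6 cost=21
8. q=(37,9) nearest=7 d=17 new=(23,9) → blocked by [21,29]×[8,11], reject
9. q=(14,6) nearest=5 d=1 new=(14,6) → add node 8 parent=5 cost=16
10. q=(9,15) nearest=3 d=4 new=(9,14) → add node 9 parent=3 cost=12
11. q=(14,16) nearest=9 d=5 new=(12,16) → add node 10 parent=9 cost=15
12. q=(4,5) nearest=1 d=2 new=(4,5) → add node 11 parent=1 cost=5
13. q=(9,14) nearest=9 d=0 → coincident, reject
14. q=(29,15) nearest=7 d=9 new=(23,14) → add node 12 parent=7 cost=24
15. q=(36,6) nearest=12 d=13 new=(26,11) → blocked by [21,29]×[8,11], reject
16. q=(31,12) nearest=12 d=8 new=(26,12) → add node 13 parent=12 cost=27
17. q=(26,19) nearest=12 d=5 new=(26,17) → add node 14 parent=12 cost=27
18. q=(25,3) nearest=6 d=8 new=(20,7) → add node 15 parent=6 cost=21
19. q=(18,20) nearest=10 d=6 new=(15,19) → add node 16 parent=10 cost=18
20. q=(5,16) nearest=9 d=4 new=(6,16) → add node 17 parent=9 cost=15
21. q=(37,19) nearest=13 d=11 new=(29,15) → add node 18 parent=13 cost=30
22. q=(2,9) nearest=2 d=3 new=(2,9) → add node 19 parent=2 cost=9
23. q=(19,10) nearest=7 d=1 new=(19,10) → add node 20 parent=7 cost=22
24. q=(26,8) nearest=13 d=4 new=(26,9) → blocked by [21,29]×[8,11], reject
25. q=(14,3) nearest=8 d=3 new=(14,3) → add node 21 parent=8 cost=19
26. q=(21,14) nearest=12 d=2 new=(21,14) → blocked by [18,21]×[14,17], reject
27. q=(6,11) nearest=3 d=2 new=(6,11) → add node 22 parent=3 cost=11
28. q=(2,13) nearest=17 d=4 new=(3,13) → add node 23 parent=17 cost=18
29. q=(2,7) nearest=1 d=2 new=(2,7) → add node 24 parent=1 cost=5; rewire 19→24 (7<9); rewire 22→24 (9<11); rewire 23→24 (11<18)
30. q=(21,0) nearest=5 d=7 new=(17,4) → add node 25 parent=5 cost=18

Node count: 26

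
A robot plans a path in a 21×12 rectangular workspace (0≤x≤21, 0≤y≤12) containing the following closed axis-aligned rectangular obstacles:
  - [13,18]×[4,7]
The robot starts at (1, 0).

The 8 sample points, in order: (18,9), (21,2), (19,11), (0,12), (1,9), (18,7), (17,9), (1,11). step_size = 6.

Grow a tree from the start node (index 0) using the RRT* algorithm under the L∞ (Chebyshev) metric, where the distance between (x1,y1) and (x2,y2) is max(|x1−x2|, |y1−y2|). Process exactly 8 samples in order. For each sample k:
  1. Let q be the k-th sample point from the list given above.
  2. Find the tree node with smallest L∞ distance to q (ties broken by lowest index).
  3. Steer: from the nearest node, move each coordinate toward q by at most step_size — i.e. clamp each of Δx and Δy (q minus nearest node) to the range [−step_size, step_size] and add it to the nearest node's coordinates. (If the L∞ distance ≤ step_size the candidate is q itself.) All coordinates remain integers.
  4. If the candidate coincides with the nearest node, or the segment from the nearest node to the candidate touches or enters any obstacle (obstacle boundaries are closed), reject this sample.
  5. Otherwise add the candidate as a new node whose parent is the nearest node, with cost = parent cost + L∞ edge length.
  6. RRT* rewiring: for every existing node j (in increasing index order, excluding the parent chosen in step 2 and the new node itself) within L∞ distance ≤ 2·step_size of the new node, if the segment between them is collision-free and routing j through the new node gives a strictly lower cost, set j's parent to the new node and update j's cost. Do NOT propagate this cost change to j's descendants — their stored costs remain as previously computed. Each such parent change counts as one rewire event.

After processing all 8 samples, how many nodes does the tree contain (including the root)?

1. q=(18,9) nearest=0 d=17 new=(7,6) → add node 1 parent=0 cost=6
2. q=(21,2) nearest=1 d=14 new=(13,2) → add node 2 parent=1 cost=12
3. q=(19,11) nearest=2 d=9 new=(19,8) → blocked by [13,18]×[4,7], reject
4. q=(0,12) nearest=1 d=7 new=(1,12) → add node 3 parent=1 cost=12
5. q=(1,9) nearest=3 d=3 new=(1,9) → add node 4 parent=3 cost=15
6. q=(18,7) nearest=2 d=5 new=(18,7) → blocked by [13,18]×[4,7], reject
7. q=(17,9) nearest=2 d=7 new=(17,8) → blocked by [13,18]×[4,7], reject
8. q=(1,11) nearest=3 d=1 new=(1,11) → add node 5 parent=3 cost=13

Node count: 6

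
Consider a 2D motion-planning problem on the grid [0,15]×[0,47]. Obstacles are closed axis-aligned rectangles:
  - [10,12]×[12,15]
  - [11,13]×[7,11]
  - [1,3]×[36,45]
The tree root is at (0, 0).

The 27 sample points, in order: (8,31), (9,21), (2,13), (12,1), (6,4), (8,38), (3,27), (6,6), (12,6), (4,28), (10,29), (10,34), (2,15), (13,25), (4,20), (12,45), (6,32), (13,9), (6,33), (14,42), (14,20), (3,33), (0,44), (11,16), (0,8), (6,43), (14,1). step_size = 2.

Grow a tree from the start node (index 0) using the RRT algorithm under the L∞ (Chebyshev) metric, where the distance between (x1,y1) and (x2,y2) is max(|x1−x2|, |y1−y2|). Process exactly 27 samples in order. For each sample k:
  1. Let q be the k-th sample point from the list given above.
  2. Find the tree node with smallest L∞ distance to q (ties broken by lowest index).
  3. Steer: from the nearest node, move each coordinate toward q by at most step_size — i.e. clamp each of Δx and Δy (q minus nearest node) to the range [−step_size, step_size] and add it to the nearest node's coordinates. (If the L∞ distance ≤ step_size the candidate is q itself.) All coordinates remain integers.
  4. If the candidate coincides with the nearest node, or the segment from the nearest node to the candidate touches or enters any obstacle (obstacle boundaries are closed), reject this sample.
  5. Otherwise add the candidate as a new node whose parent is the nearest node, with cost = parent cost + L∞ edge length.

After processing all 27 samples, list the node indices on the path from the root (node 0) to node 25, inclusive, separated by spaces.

Path: 0 1 2 3 25

1. q=(8,31) nearest=0 d=31 new=(2,2) → add node 1 parent=0 cost=2
2. q=(9,21) nearest=1 d=19 new=(4,4) → add node 2 parent=1 cost=4
3. q=(2,13) nearest=2 d=9 new=(2,6) → add node 3 parent=2 cost=6
4. q=(12,1) nearest=2 d=8 new=(6,2) → add node 4 parent=2 cost=6
5. q=(6,4) nearest=2 d=2 new=(6,4) → add node 5 parent=2 cost=6
6. q=(8,38) nearest=3 d=32 new=(4,8) → add node 6 parent=3 cost=8
7. q=(3,27) nearest=6 d=19 new=(3,10) → add node 7 parent=6 cost=10
8. q=(6,6) nearest=2 d=2 new=(6,6) → add node 8 parent=2 cost=6
9. q=(12,6) nearest=4 d=6 new=(8,4) → add node 9 parent=4 cost=8
10. q=(4,28) nearest=7 d=18 new=(4,12) → add node 10 parent=7 cost=12
11. q=(10,29) nearest=10 d=17 new=(6,14) → add node 11 parent=10 cost=14
12. q=(10,34) nearest=11 d=20 new=(8,16) → add node 12 parent=11 cost=16
13. q=(2,15) nearest=10 d=3 new=(2,14) → add node 13 parent=10 cost=14
14. q=(13,25) nearest=12 d=9 new=(10,18) → add node 14 parent=12 cost=18
15. q=(4,20) nearest=12 d=4 new=(6,18) → add node 15 parent=12 cost=18
16. q=(12,45) nearest=14 d=27 new=(12,20) → add node 16 parent=14 cost=20
17. q=(6,32) nearest=16 d=12 new=(10,22) → add node 17 parent=16 cost=22
18. q=(13,9) nearest=9 d=5 new=(10,6) → add node 18 parent=9 cost=10
19. q=(6,33) nearest=17 d=11 new=(8,24) → add node 19 parent=17 cost=24
20. q=(14,42) nearest=19 d=18 new=(10,26) → add node 20 parent=19 cost=26
21. q=(14,20) nearest=16 d=2 new=(14,20) → add node 21 parent=16 cost=22
22. q=(3,33) nearest=20 d=7 new=(8,28) → add node 22 parent=20 cost=28
23. q=(0,44) nearest=22 d=16 new=(6,30) → add node 23 parent=22 cost=30
24. q=(11,16) nearest=14 d=2 new=(11,16) → add node 24 parent=14 cost=20
25. q=(0,8) nearest=3 d=2 new=(0,8) → add node 25 parent=3 cost=8
26. q=(6,43) nearest=23 d=13 new=(6,32) → add node 26 parent=23 cost=32
27. q=(14,1) nearest=18 d=5 new=(12,4) → add node 27 parent=18 cost=12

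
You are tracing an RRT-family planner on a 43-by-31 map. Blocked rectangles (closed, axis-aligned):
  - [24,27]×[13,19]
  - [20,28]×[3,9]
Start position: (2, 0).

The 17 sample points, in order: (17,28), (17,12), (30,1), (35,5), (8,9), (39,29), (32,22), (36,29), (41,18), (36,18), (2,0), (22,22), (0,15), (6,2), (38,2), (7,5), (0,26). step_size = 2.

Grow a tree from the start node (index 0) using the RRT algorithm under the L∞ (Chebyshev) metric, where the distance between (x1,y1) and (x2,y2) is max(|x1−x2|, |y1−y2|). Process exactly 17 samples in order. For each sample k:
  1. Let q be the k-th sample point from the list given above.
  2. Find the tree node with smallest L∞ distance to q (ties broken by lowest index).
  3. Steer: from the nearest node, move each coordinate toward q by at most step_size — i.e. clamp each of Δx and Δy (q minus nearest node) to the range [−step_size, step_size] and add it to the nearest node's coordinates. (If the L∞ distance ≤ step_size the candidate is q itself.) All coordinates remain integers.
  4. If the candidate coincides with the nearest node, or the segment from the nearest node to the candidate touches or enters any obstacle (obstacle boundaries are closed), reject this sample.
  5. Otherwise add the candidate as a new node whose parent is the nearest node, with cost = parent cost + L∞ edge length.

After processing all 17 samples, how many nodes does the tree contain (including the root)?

1. q=(17,28) nearest=0 d=28 new=(4,2) → add node 1 parent=0 cost=2
2. q=(17,12) nearest=1 d=13 new=(6,4) → add node 2 parent=1 cost=4
3. q=(30,1) nearest=2 d=24 new=(8,2) → add node 3 parent=2 cost=6
4. q=(35,5) nearest=3 d=27 new=(10,4) → add node 4 parent=3 cost=8
5. q=(8,9) nearest=2 d=5 new=(8,6) → add node 5 parent=2 cost=6
6. q=(39,29) nearest=4 d=29 new=(12,6) → add node 6 parent=4 cost=10
7. q=(32,22) nearest=6 d=20 new=(14,8) → add node 7 parent=6 cost=12
8. q=(36,29) nearest=7 d=22 new=(16,10) → add node 8 parent=7 cost=14
9. q=(41,18) nearest=8 d=25 new=(18,12) → add node 9 parent=8 cost=16
10. q=(36,18) nearest=9 d=18 new=(20,14) → add node 10 parent=9 cost=18
11. q=(2,0) nearest=0 d=0 → coincident, reject
12. q=(22,22) nearest=10 d=8 new=(22,16) → add node 11 parent=10 cost=20
13. q=(0,15) nearest=5 d=9 new=(6,8) → add node 12 parent=5 cost=8
14. q=(6,2) nearest=1 d=2 new=(6,2) → add node 13 parent=1 cost=4
15. q=(38,2) nearest=11 d=16 new=(24,14) → blocked by [24,27]×[13,19], reject
16. q=(7,5) nearest=2 d=1 new=(7,5) → add node 14 parent=2 cost=5
17. q=(0,26) nearest=8 d=16 new=(14,12) → add node 15 parent=8 cost=16

Node count: 16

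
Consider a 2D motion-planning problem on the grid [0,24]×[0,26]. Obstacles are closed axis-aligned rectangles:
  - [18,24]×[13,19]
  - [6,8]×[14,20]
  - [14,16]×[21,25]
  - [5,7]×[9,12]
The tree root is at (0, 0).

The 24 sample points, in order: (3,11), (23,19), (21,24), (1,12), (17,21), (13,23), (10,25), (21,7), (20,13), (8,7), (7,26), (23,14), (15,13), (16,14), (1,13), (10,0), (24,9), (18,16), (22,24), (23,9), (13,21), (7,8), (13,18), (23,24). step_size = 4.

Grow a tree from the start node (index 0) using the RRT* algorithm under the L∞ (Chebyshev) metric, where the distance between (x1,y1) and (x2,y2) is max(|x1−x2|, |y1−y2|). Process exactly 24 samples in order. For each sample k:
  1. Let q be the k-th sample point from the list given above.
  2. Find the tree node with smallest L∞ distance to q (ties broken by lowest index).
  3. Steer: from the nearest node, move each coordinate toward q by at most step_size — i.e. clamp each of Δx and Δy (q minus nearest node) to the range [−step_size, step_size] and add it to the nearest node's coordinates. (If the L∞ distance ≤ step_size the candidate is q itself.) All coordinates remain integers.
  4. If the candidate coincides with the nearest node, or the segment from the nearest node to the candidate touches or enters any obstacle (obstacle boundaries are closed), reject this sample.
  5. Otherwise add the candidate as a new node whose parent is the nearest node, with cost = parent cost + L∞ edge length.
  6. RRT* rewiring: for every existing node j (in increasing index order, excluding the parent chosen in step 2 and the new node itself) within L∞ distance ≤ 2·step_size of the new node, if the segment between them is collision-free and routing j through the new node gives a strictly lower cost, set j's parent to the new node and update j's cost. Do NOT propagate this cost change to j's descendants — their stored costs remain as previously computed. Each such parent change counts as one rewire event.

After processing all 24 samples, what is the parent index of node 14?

1. q=(3,11) nearest=0 d=11 new=(3,4) → add node 1 parent=0 cost=4
2. q=(23,19) nearest=1 d=20 new=(7,8) → add node 2 parent=1 cost=8
3. q=(21,24) nearest=2 d=16 new=(11,12) → add node 3 parent=2 cost=12
4. q=(1,12) nearest=2 d=6 new=(3,12) → blocked by [5,7]×[9,12], reject
5. q=(17,21) nearest=3 d=9 new=(15,16) → add node 4 parent=3 cost=16
6. q=(13,23) nearest=4 d=7 new=(13,20) → add node 5 parent=4 cost=20
7. q=(10,25) nearest=5 d=5 new=(10,24) → add node 6 parent=5 cost=24
8. q=(21,7) nearest=4 d=9 new=(19,12) → blocked by [18,24]×[13,19], reject
9. q=(20,13) nearest=4 d=5 new=(19,13) → blocked by [18,24]×[13,19], reject
10. q=(8,7) nearest=2 d=1 new=(8,7) → add node 7 parent=2 cost=9
11. q=(7,26) nearest=6 d=3 new=(7,26) → add node 8 parent=6 cost=27
12. q=(23,14) nearest=4 d=8 new=(19,14) → blocked by [18,24]×[13,19], reject
13. q=(15,13) nearest=4 d=3 new=(15,13) → add node 9 parent=4 cost=19
14. q=(16,14) nearest=9 d=1 new=(16,14) → add node 10 parent=9 cost=20
15. q=(1,13) nearest=2 d=6 new=(3,12) → blocked by [5,7]×[9,12], reject
16. q=(10,0) nearest=1 d=7 new=(7,0) → add node 11 parent=1 cost=8
17. q=(24,9) nearest=10 d=8 new=(20,10) → add node 12 parent=10 cost=24
18. q=(18,16) nearest=10 d=2 new=(18,16) → blocked by [18,24]×[13,19], reject
19. q=(22,24) nearest=4 d=8 new=(19,20) → blocked by [18,24]×[13,19], reject
20. q=(23,9) nearest=12 d=3 new=(23,9) → add node 13 parent=12 cost=27
21. q=(13,21) nearest=5 d=1 new=(13,21) → add node 14 parent=5 cost=21
22. q=(7,8) nearest=2 d=0 → coincident, reject
23. q=(13,18) nearest=4 d=2 new=(13,18) → add node 15 parent=4 cost=18; rewire 8→15 (26<27)
24. q=(23,24) nearest=4 d=8 new=(19,20) → blocked by [18,24]×[13,19], reject

Parent of node 14: 5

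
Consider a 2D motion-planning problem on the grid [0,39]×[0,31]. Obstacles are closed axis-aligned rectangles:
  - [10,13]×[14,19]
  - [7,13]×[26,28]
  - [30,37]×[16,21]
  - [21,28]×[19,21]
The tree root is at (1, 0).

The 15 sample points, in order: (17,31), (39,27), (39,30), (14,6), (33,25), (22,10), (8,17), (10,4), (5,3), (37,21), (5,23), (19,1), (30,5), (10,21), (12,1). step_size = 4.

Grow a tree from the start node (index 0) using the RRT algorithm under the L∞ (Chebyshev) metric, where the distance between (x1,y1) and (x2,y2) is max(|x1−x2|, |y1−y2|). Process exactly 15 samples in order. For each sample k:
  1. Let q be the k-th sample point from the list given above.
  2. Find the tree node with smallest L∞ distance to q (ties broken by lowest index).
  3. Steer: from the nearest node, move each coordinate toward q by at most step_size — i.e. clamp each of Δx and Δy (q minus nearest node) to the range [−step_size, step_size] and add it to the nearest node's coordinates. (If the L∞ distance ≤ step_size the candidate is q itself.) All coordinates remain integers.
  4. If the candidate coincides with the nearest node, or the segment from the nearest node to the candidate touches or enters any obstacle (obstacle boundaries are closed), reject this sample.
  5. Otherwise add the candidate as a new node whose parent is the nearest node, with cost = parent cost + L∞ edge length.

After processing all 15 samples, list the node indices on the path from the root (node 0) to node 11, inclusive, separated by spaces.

Path: 0 1 2 3 5 6 11

1. q=(17,31) nearest=0 d=31 new=(5,4) → add node 1 parent=0 cost=4
2. q=(39,27) nearest=1 d=34 new=(9,8) → add node 2 parent=1 cost=8
3. q=(39,30) nearest=2 d=30 new=(13,12) → add node 3 parent=2 cost=12
4. q=(14,6) nearest=2 d=5 new=(13,6) → add node 4 parent=2 cost=12
5. q=(33,25) nearest=3 d=20 new=(17,16) → add node 5 parent=3 cost=16
6. q=(22,10) nearest=5 d=6 new=(21,12) → add node 6 parent=5 cost=20
7. q=(8,17) nearest=3 d=5 new=(9,16) → blocked by [10,13]×[14,19], reject
8. q=(10,4) nearest=4 d=3 new=(10,4) → add node 7 parent=4 cost=15
9. q=(5,3) nearest=1 d=1 new=(5,3) → add node 8 parent=1 cost=5
10. q=(37,21) nearest=6 d=16 new=(25,16) → add node 9 parent=6 cost=24
11. q=(5,23) nearest=3 d=11 new=(9,16) → blocked by [10,13]×[14,19], reject
12. q=(19,1) nearest=4 d=6 new=(17,2) → add node 10 parent=4 cost=16
13. q=(30,5) nearest=6 d=9 new=(25,8) → add node 11 parent=6 cost=24
14. q=(10,21) nearest=5 d=7 new=(13,20) → add node 12 parent=5 cost=20
15. q=(12,1) nearest=7 d=3 new=(12,1) → add node 13 parent=7 cost=18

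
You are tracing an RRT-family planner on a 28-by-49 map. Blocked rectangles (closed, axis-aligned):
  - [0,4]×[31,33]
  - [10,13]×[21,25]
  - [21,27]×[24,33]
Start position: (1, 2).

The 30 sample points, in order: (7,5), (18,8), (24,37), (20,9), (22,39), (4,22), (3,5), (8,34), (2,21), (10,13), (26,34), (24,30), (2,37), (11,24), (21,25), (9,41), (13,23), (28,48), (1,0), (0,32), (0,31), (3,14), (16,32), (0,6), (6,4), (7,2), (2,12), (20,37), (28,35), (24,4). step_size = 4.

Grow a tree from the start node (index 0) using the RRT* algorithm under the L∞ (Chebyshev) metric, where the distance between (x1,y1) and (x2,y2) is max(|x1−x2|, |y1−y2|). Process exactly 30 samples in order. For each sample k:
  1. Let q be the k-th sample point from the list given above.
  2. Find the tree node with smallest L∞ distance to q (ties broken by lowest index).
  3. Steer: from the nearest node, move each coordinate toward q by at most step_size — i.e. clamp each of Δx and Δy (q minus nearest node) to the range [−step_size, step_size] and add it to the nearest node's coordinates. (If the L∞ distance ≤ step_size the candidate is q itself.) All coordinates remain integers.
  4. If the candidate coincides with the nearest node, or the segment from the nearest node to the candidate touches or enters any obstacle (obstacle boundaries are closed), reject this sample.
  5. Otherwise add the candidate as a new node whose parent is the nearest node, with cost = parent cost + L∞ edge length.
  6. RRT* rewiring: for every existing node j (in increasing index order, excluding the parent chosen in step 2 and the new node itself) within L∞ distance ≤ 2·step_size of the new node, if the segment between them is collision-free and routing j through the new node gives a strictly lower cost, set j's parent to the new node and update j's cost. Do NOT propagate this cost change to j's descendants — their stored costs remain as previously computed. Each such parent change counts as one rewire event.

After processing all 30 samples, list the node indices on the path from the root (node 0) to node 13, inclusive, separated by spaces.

Path: 0 1 2 3 5 8 11 12 13

1. q=(7,5) nearest=0 d=6 new=(5,5) → add node 1 parent=0 cost=4
2. q=(18,8) nearest=1 d=13 new=(9,8) → add node 2 parent=1 cost=8
3. q=(24,37) nearest=2 d=29 new=(13,12) → add node 3 parent=2 cost=12
4. q=(20,9) nearest=3 d=7 new=(17,9) → add node 4 parent=3 cost=16
5. q=(22,39) nearest=3 d=27 new=(17,16) → add node 5 parent=3 cost=16
6. q=(4,22) nearest=3 d=10 new=(9,16) → add node 6 parent=3 cost=16
7. q=(3,5) nearest=1 d=2 new=(3,5) → add node 7 parent=1 cost=6
8. q=(8,34) nearest=5 d=18 new=(13,20) → add node 8 parent=5 cost=20
9. q=(2,21) nearest=6 d=7 new=(5,20) → add node 9 parent=6 cost=20
10. q=(10,13) nearest=3 d=3 new=(10,13) → add node 10 parent=3 cost=15
11. q=(26,34) nearest=8 d=14 new=(17,24) → add node 11 parent=8 cost=24
12. q=(24,30) nearest=11 d=7 new=(21,28) → blocked by [21,27]×[24,33], reject
13. q=(2,37) nearest=11 d=15 new=(13,28) → add node 12 parent=11 cost=28
14. q=(11,24) nearest=8 d=4 new=(11,24) → blocked by [10,13]×[21,25], reject
15. q=(21,25) nearest=11 d=4 new=(21,25) → blocked by [21,27]×[24,33], reject
16. q=(9,41) nearest=12 d=13 new=(9,32) → add node 13 parent=12 cost=32
17. q=(13,23) nearest=8 d=3 new=(13,23) → blocked by [10,13]×[21,25], reject
18. q=(28,48) nearest=13 d=19 new=(13,36) → add node 14 parent=13 cost=36
19. q=(1,0) nearest=0 d=2 new=(1,0) → add node 15 parent=0 cost=2
20. q=(0,32) nearest=13 d=9 new=(5,32) → add node 16 parent=13 cost=36
21. q=(0,31) nearest=16 d=5 new=(1,31) → blocked by [0,4]×[31,33], reject
22. q=(3,14) nearest=2 d=6 new=(5,12) → add node 17 parent=2 cost=12
23. q=(16,32) nearest=12 d=4 new=(16,32) → add node 18 parent=12 cost=32
24. q=(0,6) nearest=7 d=3 new=(0,6) → add node 19 parent=7 cost=9
25. q=(6,4) nearest=1 d=1 new=(6,4) → add node 20 parent=1 cost=5
26. q=(7,2) nearest=20 d=2 new=(7,2) → add node 21 parent=20 cost=7
27. q=(2,12) nearest=17 d=3 new=(2,12) → add node 22 parent=17 cost=15
28. q=(20,37) nearest=18 d=5 new=(20,36) → add node 23 parent=18 cost=36
29. q=(28,35) nearest=23 d=8 new=(24,35) → add node 24 parent=23 cost=40
30. q=(24,4) nearest=4 d=7 new=(21,5) → add node 25 parent=4 cost=20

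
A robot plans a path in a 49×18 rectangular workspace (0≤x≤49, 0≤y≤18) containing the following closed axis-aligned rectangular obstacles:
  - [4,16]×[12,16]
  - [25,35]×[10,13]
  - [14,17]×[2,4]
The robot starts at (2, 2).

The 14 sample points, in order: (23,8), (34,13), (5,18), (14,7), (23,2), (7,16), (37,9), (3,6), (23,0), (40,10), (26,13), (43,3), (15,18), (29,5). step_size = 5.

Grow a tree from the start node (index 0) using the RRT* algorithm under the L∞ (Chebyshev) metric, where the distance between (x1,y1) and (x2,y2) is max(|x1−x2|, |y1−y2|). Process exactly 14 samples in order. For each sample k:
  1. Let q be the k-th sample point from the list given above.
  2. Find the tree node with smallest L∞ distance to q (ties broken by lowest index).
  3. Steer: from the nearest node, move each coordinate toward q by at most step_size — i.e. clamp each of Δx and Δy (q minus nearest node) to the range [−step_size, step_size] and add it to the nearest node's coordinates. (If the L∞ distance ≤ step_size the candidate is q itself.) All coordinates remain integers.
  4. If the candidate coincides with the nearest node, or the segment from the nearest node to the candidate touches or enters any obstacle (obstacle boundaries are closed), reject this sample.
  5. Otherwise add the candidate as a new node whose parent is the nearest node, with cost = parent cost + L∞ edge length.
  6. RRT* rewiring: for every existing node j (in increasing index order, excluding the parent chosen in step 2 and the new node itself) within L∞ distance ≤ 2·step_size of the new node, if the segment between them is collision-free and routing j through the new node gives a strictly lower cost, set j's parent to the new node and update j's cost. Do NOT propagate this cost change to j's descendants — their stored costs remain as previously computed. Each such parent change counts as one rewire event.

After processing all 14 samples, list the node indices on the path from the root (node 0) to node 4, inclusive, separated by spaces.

1. q=(23,8) nearest=0 d=21 new=(7,7) → add node 1 parent=0 cost=5
2. q=(34,13) nearest=1 d=27 new=(12,12) → blocked by [4,16]×[12,16], reject
3. q=(5,18) nearest=1 d=11 new=(5,12) → blocked by [4,16]×[12,16], reject
4. q=(14,7) nearest=1 d=7 new=(12,7) → add node 2 parent=1 cost=10
5. q=(23,2) nearest=2 d=11 new=(17,2) → blocked by [14,17]×[2,4], reject
6. q=(7,16) nearest=1 d=9 new=(7,12) → blocked by [4,16]×[12,16], reject
7. q=(37,9) nearest=2 d=25 new=(17,9) → add node 3 parent=2 cost=15
8. q=(3,6) nearest=0 d=4 new=(3,6) → add node 4 parent=0 cost=4
9. q=(23,0) nearest=3 d=9 new=(22,4) → add node 5 parent=3 cost=20
10. q=(40,10) nearest=5 d=18 new=(27,9) → add node 6 parent=5 cost=25
11. q=(26,13) nearest=6 d=4 new=(26,13) → blocked by [25,35]×[10,13], reject
12. q=(43,3) nearest=6 d=16 new=(32,4) → add node 7 parent=6 cost=30
13. q=(15,18) nearest=3 d=9 new=(15,14) → blocked by [4,16]×[12,16], reject
14. q=(29,5) nearest=7 d=3 new=(29,5) → add node 8 parent=7 cost=33

Path: 0 4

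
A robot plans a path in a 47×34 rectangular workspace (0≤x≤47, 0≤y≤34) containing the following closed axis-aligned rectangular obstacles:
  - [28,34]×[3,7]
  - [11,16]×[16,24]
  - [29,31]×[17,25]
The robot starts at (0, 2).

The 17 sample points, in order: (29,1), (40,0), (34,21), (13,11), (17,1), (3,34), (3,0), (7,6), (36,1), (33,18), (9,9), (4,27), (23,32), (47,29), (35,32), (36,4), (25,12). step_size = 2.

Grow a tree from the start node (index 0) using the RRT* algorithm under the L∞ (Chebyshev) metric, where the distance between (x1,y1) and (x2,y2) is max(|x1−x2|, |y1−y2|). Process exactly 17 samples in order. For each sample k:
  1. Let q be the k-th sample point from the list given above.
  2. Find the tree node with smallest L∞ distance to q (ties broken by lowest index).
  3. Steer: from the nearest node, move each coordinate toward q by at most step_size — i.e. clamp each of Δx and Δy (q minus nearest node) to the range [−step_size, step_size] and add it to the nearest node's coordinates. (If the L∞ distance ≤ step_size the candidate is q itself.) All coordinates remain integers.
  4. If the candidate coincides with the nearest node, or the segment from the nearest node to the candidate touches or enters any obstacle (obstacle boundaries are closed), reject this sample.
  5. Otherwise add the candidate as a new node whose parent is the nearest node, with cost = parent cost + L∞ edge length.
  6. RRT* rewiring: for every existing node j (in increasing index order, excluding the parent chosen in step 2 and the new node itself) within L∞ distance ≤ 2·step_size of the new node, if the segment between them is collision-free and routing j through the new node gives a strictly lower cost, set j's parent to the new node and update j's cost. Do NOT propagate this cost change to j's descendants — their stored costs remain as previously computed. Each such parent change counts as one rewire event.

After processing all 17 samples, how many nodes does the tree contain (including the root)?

1. q=(29,1) nearest=0 d=29 new=(2,1) → add node 1 parent=0 cost=2
2. q=(40,0) nearest=1 d=38 new=(4,0) → add node 2 parent=1 cost=4
3. q=(34,21) nearest=2 d=30 new=(6,2) → add node 3 parent=2 cost=6
4. q=(13,11) nearest=3 d=9 new=(8,4) → add node 4 parent=3 cost=8
5. q=(17,1) nearest=4 d=9 new=(10,2) → add node 5 parent=4 cost=10
6. q=(3,34) nearest=4 d=30 new=(6,6) → add node 6 parent=4 cost=10
7. q=(3,0) nearest=1 d=1 new=(3,0) → add node 7 parent=1 cost=3
8. q=(7,6) nearest=6 d=1 new=(7,6) → add node 8 parent=6 cost=11
9. q=(36,1) nearest=5 d=26 new=(12,1) → add node 9 parent=5 cost=12
10. q=(33,18) nearest=9 d=21 new=(14,3) → add node 10 parent=9 cost=14
11. q=(9,9) nearest=6 d=3 new=(8,8) → add node 11 parent=6 cost=12
12. q=(4,27) nearest=11 d=19 new=(6,10) → add node 12 parent=11 cost=14
13. q=(23,32) nearest=12 d=22 new=(8,12) → add node 13 parent=12 cost=16
14. q=(47,29) nearest=10 d=33 new=(16,5) → add node 14 parent=10 cost=16
15. q=(35,32) nearest=11 d=27 new=(10,10) → add node 15 parent=11 cost=14
16. q=(36,4) nearest=14 d=20 new=(18,4) → add node 16 parent=14 cost=18
17. q=(25,12) nearest=16 d=8 new=(20,6) → add node 17 parent=16 cost=20

Node count: 18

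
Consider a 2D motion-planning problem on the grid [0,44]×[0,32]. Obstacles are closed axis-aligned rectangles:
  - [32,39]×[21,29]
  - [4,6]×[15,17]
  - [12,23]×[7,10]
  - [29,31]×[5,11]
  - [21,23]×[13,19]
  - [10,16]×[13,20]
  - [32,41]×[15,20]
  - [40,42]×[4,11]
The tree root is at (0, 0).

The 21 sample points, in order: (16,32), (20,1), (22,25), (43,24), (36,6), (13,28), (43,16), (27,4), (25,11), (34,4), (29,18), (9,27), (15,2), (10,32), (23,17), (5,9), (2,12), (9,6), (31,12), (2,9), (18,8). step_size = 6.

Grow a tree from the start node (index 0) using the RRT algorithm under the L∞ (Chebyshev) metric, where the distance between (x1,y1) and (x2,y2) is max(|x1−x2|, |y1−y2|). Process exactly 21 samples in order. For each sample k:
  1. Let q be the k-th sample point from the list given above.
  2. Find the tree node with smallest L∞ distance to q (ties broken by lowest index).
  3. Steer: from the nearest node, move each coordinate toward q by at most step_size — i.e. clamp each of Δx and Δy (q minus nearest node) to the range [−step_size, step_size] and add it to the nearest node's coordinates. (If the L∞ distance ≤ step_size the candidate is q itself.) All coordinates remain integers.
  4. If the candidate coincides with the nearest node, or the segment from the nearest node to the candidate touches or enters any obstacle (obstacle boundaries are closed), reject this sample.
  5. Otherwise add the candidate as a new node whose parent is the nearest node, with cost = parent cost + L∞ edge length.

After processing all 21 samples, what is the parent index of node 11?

1. q=(16,32) nearest=0 d=32 new=(6,6) → add node 1 parent=0 cost=6
2. q=(20,1) nearest=1 d=14 new=(12,1) → add node 2 parent=1 cost=12
3. q=(22,25) nearest=1 d=19 new=(12,12) → add node 3 parent=1 cost=12
4. q=(43,24) nearest=2 d=31 new=(18,7) → blocked by [12,23]×[7,10], reject
5. q=(36,6) nearest=2 d=24 new=(18,6) → add node 4 parent=2 cost=18
6. q=(13,28) nearest=3 d=16 new=(13,18) → blocked by [10,16]×[13,20], reject
7. q=(43,16) nearest=4 d=25 new=(24,12) → blocked by [12,23]×[7,10], reject
8. q=(27,4) nearest=4 d=9 new=(24,4) → add node 5 parent=4 cost=24
9. q=(25,11) nearest=4 d=7 new=(24,11) → blocked by [12,23]×[7,10], reject
10. q=(34,4) nearest=5 d=10 new=(30,4) → add node 6 parent=5 cost=30
11. q=(29,18) nearest=4 d=12 new=(24,12) → blocked by [12,23]×[7,10], reject
12. q=(9,27) nearest=3 d=15 new=(9,18) → blocked by [10,16]×[13,20], reject
13. q=(15,2) nearest=2 d=3 new=(15,2) → add node 7 parent=2 cost=15
14. q=(10,32) nearest=3 d=20 new=(10,18) → blocked by [10,16]×[13,20], reject
15. q=(23,17) nearest=3 d=11 new=(18,17) → blocked by [10,16]×[13,20], reject
16. q=(5,9) nearest=1 d=3 new=(5,9) → add node 8 parent=1 cost=9
17. q=(2,12) nearest=8 d=3 new=(2,12) → add node 9 parent=8 cost=12
18. q=(9,6) nearest=1 d=3 new=(9,6) → add node 10 parent=1 cost=9
19. q=(31,12) nearest=5 d=8 new=(30,10) → blocked by [29,31]×[5,11], reject
20. q=(2,9) nearest=8 d=3 new=(2,9) → add node 11 parent=8 cost=12
21. q=(18,8) nearest=4 d=2 new=(18,8) → blocked by [12,23]×[7,10], reject

Parent of node 11: 8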